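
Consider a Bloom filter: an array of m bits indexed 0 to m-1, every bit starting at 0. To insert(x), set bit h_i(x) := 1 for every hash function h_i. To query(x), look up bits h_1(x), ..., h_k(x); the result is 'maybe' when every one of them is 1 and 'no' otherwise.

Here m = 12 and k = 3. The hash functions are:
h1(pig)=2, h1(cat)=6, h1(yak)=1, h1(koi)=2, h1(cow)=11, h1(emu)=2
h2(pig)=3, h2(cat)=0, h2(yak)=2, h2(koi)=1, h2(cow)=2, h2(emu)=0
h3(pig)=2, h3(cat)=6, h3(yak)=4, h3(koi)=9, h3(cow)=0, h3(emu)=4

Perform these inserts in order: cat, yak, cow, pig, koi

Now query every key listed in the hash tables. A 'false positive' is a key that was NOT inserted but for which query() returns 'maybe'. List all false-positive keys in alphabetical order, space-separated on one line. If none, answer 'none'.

Answer: emu

Derivation:
Start: bits=000000000000
After insert 'cat': sets bits 0 6 -> bits=100000100000
After insert 'yak': sets bits 1 2 4 -> bits=111010100000
After insert 'cow': sets bits 0 2 11 -> bits=111010100001
After insert 'pig': sets bits 2 3 -> bits=111110100001
After insert 'koi': sets bits 1 2 9 -> bits=111110100101
Not inserted: emu — query each against bits=111110100101:
query emu: checks bit0=1, bit2=1, bit4=1 (all 1) -> maybe => FALSE POSITIVE
False positives (alphabetical): emu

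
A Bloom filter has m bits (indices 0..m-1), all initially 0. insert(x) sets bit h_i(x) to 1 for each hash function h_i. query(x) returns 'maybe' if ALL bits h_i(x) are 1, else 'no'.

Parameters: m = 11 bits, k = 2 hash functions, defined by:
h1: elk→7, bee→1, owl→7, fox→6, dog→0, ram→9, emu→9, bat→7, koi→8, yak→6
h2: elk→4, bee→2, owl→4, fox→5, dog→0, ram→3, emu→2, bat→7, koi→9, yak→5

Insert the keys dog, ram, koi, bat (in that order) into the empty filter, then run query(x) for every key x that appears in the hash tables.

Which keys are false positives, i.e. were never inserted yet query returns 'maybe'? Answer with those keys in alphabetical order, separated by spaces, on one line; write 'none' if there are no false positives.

Answer: none

Derivation:
Start: bits=00000000000
After insert 'dog': sets bits 0 -> bits=10000000000
After insert 'ram': sets bits 3 9 -> bits=10010000010
After insert 'koi': sets bits 8 9 -> bits=10010000110
After insert 'bat': sets bits 7 -> bits=10010001110
Not inserted: bee elk emu fox owl yak — query each against bits=10010001110:
query bee: checks bit1=0, bit2=0 (has a 0) -> no => not a false positive
query elk: checks bit4=0, bit7=1 (has a 0) -> no => not a false positive
query emu: checks bit2=0, bit9=1 (has a 0) -> no => not a false positive
query fox: checks bit5=0, bit6=0 (has a 0) -> no => not a false positive
query owl: checks bit4=0, bit7=1 (has a 0) -> no => not a false positive
query yak: checks bit5=0, bit6=0 (has a 0) -> no => not a false positive
False positives (alphabetical): none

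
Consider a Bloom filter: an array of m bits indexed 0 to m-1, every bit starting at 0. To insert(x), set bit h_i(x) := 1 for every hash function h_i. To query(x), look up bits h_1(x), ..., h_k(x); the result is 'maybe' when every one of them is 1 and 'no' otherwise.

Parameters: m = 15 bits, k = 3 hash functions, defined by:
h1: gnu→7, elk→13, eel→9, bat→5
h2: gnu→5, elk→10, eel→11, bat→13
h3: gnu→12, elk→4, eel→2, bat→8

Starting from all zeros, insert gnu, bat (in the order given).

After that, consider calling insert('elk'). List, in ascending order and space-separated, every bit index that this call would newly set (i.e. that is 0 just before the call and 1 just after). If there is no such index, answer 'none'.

Answer: 4 10

Derivation:
Start: bits=000000000000000
After insert 'gnu': sets bits 5 7 12 -> bits=000001010000100
After insert 'bat': sets bits 5 8 13 -> bits=000001011000110
insert 'elk' would touch bits 4 10 13; currently bit4=0, bit10=0, bit13=1
Bits that are 0 among those (would change 0->1): 4 10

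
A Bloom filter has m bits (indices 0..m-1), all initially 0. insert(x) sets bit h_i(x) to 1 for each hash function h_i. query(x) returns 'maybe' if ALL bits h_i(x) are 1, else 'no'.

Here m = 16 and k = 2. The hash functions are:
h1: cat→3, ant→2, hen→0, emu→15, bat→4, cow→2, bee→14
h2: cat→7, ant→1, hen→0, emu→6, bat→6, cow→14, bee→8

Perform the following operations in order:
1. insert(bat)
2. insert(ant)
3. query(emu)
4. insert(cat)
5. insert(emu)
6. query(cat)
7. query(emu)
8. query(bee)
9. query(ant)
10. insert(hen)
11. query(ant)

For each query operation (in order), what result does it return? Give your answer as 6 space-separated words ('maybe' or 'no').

Answer: no maybe maybe no maybe maybe

Derivation:
Start: bits=0000000000000000
Op 1: insert bat -> sets bits 4 6 -> bits=0000101000000000
Op 2: insert ant -> sets bits 1 2 -> bits=0110101000000000
Op 3: query emu -> checks bit6=1, bit15=0 (has a 0) -> no
Op 4: insert cat -> sets bits 3 7 -> bits=0111101100000000
Op 5: insert emu -> sets bits 6 15 -> bits=0111101100000001
Op 6: query cat -> checks bit3=1, bit7=1 (all 1) -> maybe
Op 7: query emu -> checks bit6=1, bit15=1 (all 1) -> maybe
Op 8: query bee -> checks bit8=0, bit14=0 (has a 0) -> no
Op 9: query ant -> checks bit1=1, bit2=1 (all 1) -> maybe
Op 10: insert hen -> sets bits 0 -> bits=1111101100000001
Op 11: query ant -> checks bit1=1, bit2=1 (all 1) -> maybe
Query results in order: no maybe maybe no maybe maybe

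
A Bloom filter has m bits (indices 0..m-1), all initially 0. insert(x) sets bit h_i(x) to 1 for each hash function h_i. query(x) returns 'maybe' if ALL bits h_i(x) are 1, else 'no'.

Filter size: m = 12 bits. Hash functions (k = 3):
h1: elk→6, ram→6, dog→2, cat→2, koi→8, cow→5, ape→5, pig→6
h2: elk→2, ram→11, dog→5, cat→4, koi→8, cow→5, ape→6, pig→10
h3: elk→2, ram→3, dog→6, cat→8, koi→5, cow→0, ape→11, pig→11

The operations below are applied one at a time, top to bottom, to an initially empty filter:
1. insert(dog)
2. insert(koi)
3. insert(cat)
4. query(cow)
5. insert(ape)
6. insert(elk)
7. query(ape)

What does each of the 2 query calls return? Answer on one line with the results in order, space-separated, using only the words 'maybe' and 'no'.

Start: bits=000000000000
Op 1: insert dog -> sets bits 2 5 6 -> bits=001001100000
Op 2: insert koi -> sets bits 5 8 -> bits=001001101000
Op 3: insert cat -> sets bits 2 4 8 -> bits=001011101000
Op 4: query cow -> checks bit0=0, bit5=1 (has a 0) -> no
Op 5: insert ape -> sets bits 5 6 11 -> bits=001011101001
Op 6: insert elk -> sets bits 2 6 -> bits=001011101001
Op 7: query ape -> checks bit5=1, bit6=1, bit11=1 (all 1) -> maybe
Query results in order: no maybe

Answer: no maybe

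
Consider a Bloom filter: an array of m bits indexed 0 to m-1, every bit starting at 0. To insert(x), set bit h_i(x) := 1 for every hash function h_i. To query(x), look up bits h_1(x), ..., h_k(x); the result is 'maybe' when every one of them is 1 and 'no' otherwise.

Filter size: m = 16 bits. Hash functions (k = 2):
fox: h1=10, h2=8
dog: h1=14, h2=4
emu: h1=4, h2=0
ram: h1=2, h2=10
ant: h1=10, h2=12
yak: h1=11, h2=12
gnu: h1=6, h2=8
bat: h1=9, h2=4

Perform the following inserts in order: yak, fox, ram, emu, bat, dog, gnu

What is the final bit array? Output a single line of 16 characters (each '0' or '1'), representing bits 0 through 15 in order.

Answer: 1010101011111010

Derivation:
Start: bits=0000000000000000
After insert 'yak': sets bits 11 12 -> bits=0000000000011000
After insert 'fox': sets bits 8 10 -> bits=0000000010111000
After insert 'ram': sets bits 2 10 -> bits=0010000010111000
After insert 'emu': sets bits 0 4 -> bits=1010100010111000
After insert 'bat': sets bits 4 9 -> bits=1010100011111000
After insert 'dog': sets bits 4 14 -> bits=1010100011111010
After insert 'gnu': sets bits 6 8 -> bits=1010101011111010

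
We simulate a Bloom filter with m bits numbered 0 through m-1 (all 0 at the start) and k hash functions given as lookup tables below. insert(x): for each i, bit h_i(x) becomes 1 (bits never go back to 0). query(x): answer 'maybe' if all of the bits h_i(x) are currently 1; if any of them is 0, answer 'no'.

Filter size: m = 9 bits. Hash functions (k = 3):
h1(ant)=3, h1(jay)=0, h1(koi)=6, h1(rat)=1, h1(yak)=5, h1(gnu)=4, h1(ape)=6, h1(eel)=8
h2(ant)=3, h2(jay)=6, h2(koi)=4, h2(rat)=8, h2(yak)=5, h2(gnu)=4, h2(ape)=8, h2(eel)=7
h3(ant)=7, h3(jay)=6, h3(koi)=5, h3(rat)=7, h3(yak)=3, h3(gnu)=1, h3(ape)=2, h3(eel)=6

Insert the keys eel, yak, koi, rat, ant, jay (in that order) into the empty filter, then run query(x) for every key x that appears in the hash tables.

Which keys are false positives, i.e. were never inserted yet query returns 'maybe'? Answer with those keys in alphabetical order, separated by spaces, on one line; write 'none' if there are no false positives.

Start: bits=000000000
After insert 'eel': sets bits 6 7 8 -> bits=000000111
After insert 'yak': sets bits 3 5 -> bits=000101111
After insert 'koi': sets bits 4 5 6 -> bits=000111111
After insert 'rat': sets bits 1 7 8 -> bits=010111111
After insert 'ant': sets bits 3 7 -> bits=010111111
After insert 'jay': sets bits 0 6 -> bits=110111111
Not inserted: ape gnu — query each against bits=110111111:
query ape: checks bit2=0, bit6=1, bit8=1 (has a 0) -> no => not a false positive
query gnu: checks bit1=1, bit4=1 (all 1) -> maybe => FALSE POSITIVE
False positives (alphabetical): gnu

Answer: gnu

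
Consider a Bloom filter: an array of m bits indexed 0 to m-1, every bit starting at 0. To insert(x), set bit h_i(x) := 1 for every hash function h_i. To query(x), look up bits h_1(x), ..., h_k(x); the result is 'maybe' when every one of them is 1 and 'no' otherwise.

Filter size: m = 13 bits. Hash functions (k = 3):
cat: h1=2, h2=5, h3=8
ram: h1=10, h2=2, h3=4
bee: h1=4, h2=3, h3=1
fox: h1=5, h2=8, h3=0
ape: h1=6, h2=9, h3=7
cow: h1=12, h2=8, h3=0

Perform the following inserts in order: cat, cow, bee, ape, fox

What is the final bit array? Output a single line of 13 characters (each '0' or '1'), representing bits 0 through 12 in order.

Answer: 1111111111001

Derivation:
Start: bits=0000000000000
After insert 'cat': sets bits 2 5 8 -> bits=0010010010000
After insert 'cow': sets bits 0 8 12 -> bits=1010010010001
After insert 'bee': sets bits 1 3 4 -> bits=1111110010001
After insert 'ape': sets bits 6 7 9 -> bits=1111111111001
After insert 'fox': sets bits 0 5 8 -> bits=1111111111001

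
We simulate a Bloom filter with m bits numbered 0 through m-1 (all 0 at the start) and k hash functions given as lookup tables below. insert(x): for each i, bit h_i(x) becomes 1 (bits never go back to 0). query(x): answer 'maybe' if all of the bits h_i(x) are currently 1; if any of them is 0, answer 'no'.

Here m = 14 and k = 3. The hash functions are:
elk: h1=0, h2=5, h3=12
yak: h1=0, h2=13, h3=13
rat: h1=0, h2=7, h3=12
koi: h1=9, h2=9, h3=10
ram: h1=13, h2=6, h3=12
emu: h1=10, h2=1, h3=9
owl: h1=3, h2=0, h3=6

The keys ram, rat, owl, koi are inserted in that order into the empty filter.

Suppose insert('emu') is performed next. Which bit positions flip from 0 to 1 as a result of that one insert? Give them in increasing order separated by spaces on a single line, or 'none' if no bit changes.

Start: bits=00000000000000
After insert 'ram': sets bits 6 12 13 -> bits=00000010000011
After insert 'rat': sets bits 0 7 12 -> bits=10000011000011
After insert 'owl': sets bits 0 3 6 -> bits=10010011000011
After insert 'koi': sets bits 9 10 -> bits=10010011011011
insert 'emu' would touch bits 1 9 10; currently bit1=0, bit9=1, bit10=1
Bits that are 0 among those (would change 0->1): 1

Answer: 1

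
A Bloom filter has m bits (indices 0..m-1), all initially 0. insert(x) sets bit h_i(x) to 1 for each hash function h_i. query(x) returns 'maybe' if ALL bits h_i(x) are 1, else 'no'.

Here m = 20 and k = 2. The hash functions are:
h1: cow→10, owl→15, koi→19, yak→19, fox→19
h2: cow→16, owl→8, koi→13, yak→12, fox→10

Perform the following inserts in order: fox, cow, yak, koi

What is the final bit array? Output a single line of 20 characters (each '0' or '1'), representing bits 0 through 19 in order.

Start: bits=00000000000000000000
After insert 'fox': sets bits 10 19 -> bits=00000000001000000001
After insert 'cow': sets bits 10 16 -> bits=00000000001000001001
After insert 'yak': sets bits 12 19 -> bits=00000000001010001001
After insert 'koi': sets bits 13 19 -> bits=00000000001011001001

Answer: 00000000001011001001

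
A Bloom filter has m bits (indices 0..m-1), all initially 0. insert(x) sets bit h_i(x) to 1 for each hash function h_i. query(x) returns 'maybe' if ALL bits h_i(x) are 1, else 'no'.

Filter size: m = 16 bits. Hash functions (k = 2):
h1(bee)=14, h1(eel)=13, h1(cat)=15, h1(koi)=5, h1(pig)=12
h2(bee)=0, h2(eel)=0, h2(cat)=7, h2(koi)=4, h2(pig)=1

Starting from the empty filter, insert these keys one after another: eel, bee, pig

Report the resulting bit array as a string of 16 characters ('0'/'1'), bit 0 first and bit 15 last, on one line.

Answer: 1100000000001110

Derivation:
Start: bits=0000000000000000
After insert 'eel': sets bits 0 13 -> bits=1000000000000100
After insert 'bee': sets bits 0 14 -> bits=1000000000000110
After insert 'pig': sets bits 1 12 -> bits=1100000000001110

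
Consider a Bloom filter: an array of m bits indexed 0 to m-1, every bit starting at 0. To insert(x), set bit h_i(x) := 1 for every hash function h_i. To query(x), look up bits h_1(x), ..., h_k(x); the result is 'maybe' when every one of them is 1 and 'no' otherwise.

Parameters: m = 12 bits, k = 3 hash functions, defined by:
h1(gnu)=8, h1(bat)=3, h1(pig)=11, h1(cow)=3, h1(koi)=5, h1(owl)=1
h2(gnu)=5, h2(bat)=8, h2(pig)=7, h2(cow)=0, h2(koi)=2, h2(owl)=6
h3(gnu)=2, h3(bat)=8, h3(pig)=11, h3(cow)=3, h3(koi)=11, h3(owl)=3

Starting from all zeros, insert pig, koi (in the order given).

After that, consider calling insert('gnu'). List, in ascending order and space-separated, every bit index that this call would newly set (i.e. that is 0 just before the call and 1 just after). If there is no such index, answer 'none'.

Answer: 8

Derivation:
Start: bits=000000000000
After insert 'pig': sets bits 7 11 -> bits=000000010001
After insert 'koi': sets bits 2 5 11 -> bits=001001010001
insert 'gnu' would touch bits 2 5 8; currently bit2=1, bit5=1, bit8=0
Bits that are 0 among those (would change 0->1): 8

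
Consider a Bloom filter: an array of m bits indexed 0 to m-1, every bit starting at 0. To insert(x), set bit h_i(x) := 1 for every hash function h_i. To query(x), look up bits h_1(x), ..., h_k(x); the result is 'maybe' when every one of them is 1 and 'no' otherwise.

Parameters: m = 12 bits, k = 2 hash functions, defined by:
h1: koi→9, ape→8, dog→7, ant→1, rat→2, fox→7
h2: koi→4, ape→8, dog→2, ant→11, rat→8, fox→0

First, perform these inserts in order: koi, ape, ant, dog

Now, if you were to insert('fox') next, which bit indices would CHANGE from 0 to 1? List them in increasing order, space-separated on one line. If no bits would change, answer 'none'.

Start: bits=000000000000
After insert 'koi': sets bits 4 9 -> bits=000010000100
After insert 'ape': sets bits 8 -> bits=000010001100
After insert 'ant': sets bits 1 11 -> bits=010010001101
After insert 'dog': sets bits 2 7 -> bits=011010011101
insert 'fox' would touch bits 0 7; currently bit0=0, bit7=1
Bits that are 0 among those (would change 0->1): 0

Answer: 0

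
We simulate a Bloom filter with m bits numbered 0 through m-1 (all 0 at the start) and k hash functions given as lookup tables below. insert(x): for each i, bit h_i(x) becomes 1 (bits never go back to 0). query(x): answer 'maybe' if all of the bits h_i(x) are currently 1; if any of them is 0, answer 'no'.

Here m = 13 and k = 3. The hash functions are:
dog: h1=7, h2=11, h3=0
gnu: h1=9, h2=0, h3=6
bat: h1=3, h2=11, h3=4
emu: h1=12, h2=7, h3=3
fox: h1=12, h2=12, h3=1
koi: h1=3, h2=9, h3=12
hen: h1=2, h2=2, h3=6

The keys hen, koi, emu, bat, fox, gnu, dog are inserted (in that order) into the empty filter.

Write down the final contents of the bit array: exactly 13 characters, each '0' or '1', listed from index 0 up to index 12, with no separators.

Start: bits=0000000000000
After insert 'hen': sets bits 2 6 -> bits=0010001000000
After insert 'koi': sets bits 3 9 12 -> bits=0011001001001
After insert 'emu': sets bits 3 7 12 -> bits=0011001101001
After insert 'bat': sets bits 3 4 11 -> bits=0011101101011
After insert 'fox': sets bits 1 12 -> bits=0111101101011
After insert 'gnu': sets bits 0 6 9 -> bits=1111101101011
After insert 'dog': sets bits 0 7 11 -> bits=1111101101011

Answer: 1111101101011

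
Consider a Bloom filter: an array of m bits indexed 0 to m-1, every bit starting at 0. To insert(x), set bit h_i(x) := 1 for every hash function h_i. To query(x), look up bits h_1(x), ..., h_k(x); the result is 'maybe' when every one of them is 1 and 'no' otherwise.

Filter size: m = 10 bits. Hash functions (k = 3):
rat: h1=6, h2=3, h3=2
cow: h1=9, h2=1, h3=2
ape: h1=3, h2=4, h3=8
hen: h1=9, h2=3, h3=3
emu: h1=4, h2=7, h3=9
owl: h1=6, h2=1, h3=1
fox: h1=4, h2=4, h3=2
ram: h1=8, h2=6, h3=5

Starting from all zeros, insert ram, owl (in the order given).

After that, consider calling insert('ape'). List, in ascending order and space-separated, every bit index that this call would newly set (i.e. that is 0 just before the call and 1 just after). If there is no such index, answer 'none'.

Start: bits=0000000000
After insert 'ram': sets bits 5 6 8 -> bits=0000011010
After insert 'owl': sets bits 1 6 -> bits=0100011010
insert 'ape' would touch bits 3 4 8; currently bit3=0, bit4=0, bit8=1
Bits that are 0 among those (would change 0->1): 3 4

Answer: 3 4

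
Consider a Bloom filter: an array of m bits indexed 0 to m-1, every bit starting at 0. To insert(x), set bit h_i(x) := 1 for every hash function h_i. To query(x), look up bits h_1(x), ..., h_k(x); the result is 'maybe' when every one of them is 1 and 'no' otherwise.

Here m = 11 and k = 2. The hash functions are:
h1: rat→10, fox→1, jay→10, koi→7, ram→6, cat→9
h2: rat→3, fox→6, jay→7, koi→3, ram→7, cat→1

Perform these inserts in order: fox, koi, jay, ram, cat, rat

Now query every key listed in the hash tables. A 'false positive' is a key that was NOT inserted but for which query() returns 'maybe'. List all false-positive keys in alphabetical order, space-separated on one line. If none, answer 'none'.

Answer: none

Derivation:
Start: bits=00000000000
After insert 'fox': sets bits 1 6 -> bits=01000010000
After insert 'koi': sets bits 3 7 -> bits=01010011000
After insert 'jay': sets bits 7 10 -> bits=01010011001
After insert 'ram': sets bits 6 7 -> bits=01010011001
After insert 'cat': sets bits 1 9 -> bits=01010011011
After insert 'rat': sets bits 3 10 -> bits=01010011011
Not inserted: (none) — query each against bits=01010011011:
False positives (alphabetical): none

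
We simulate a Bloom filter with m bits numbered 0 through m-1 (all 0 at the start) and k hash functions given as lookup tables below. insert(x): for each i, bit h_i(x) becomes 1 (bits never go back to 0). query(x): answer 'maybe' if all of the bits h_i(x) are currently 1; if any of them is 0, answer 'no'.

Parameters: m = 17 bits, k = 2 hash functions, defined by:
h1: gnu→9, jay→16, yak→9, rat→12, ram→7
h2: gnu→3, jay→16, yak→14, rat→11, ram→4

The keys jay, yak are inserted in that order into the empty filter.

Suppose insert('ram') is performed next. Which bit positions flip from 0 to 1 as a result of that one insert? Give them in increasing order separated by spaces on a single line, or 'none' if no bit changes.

Answer: 4 7

Derivation:
Start: bits=00000000000000000
After insert 'jay': sets bits 16 -> bits=00000000000000001
After insert 'yak': sets bits 9 14 -> bits=00000000010000101
insert 'ram' would touch bits 4 7; currently bit4=0, bit7=0
Bits that are 0 among those (would change 0->1): 4 7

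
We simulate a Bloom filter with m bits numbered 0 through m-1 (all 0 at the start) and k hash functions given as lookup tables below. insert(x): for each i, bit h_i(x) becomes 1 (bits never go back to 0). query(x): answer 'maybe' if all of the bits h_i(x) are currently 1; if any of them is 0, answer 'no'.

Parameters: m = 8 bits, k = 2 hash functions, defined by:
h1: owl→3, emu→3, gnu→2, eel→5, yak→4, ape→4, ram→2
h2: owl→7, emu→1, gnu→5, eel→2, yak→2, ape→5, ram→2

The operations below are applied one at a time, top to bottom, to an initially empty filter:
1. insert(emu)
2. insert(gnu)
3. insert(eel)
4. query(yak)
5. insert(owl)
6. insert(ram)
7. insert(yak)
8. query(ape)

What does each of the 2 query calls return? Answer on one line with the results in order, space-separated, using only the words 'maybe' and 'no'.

Start: bits=00000000
Op 1: insert emu -> sets bits 1 3 -> bits=01010000
Op 2: insert gnu -> sets bits 2 5 -> bits=01110100
Op 3: insert eel -> sets bits 2 5 -> bits=01110100
Op 4: query yak -> checks bit2=1, bit4=0 (has a 0) -> no
Op 5: insert owl -> sets bits 3 7 -> bits=01110101
Op 6: insert ram -> sets bits 2 -> bits=01110101
Op 7: insert yak -> sets bits 2 4 -> bits=01111101
Op 8: query ape -> checks bit4=1, bit5=1 (all 1) -> maybe
Query results in order: no maybe

Answer: no maybe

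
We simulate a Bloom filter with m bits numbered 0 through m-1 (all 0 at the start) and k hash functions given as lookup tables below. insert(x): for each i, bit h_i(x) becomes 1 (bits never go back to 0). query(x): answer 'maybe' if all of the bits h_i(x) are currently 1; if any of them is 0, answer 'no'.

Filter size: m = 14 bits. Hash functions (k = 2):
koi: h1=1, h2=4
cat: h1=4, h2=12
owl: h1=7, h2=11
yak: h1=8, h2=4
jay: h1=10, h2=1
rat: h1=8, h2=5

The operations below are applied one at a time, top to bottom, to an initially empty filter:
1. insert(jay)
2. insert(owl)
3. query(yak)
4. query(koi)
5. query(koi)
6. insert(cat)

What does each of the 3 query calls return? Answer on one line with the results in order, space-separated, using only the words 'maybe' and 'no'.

Start: bits=00000000000000
Op 1: insert jay -> sets bits 1 10 -> bits=01000000001000
Op 2: insert owl -> sets bits 7 11 -> bits=01000001001100
Op 3: query yak -> checks bit4=0, bit8=0 (has a 0) -> no
Op 4: query koi -> checks bit1=1, bit4=0 (has a 0) -> no
Op 5: query koi -> checks bit1=1, bit4=0 (has a 0) -> no
Op 6: insert cat -> sets bits 4 12 -> bits=01001001001110
Query results in order: no no no

Answer: no no no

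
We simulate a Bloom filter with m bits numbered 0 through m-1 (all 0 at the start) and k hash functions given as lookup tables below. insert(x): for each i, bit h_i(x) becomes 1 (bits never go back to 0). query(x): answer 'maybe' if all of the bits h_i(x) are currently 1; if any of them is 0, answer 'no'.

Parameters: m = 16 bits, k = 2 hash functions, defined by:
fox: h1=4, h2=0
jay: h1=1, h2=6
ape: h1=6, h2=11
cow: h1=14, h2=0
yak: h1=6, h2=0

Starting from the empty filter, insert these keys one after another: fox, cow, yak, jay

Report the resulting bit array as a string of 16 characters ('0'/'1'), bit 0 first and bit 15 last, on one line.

Start: bits=0000000000000000
After insert 'fox': sets bits 0 4 -> bits=1000100000000000
After insert 'cow': sets bits 0 14 -> bits=1000100000000010
After insert 'yak': sets bits 0 6 -> bits=1000101000000010
After insert 'jay': sets bits 1 6 -> bits=1100101000000010

Answer: 1100101000000010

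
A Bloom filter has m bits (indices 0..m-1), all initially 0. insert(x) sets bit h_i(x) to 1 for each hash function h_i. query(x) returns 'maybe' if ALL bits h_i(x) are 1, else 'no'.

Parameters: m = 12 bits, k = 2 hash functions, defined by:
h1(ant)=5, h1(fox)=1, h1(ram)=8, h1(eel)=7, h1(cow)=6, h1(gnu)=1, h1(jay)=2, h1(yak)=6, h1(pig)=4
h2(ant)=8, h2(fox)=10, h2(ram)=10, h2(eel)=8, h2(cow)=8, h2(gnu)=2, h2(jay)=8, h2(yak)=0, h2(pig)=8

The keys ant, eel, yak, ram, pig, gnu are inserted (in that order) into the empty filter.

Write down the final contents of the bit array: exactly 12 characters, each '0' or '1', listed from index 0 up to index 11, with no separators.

Start: bits=000000000000
After insert 'ant': sets bits 5 8 -> bits=000001001000
After insert 'eel': sets bits 7 8 -> bits=000001011000
After insert 'yak': sets bits 0 6 -> bits=100001111000
After insert 'ram': sets bits 8 10 -> bits=100001111010
After insert 'pig': sets bits 4 8 -> bits=100011111010
After insert 'gnu': sets bits 1 2 -> bits=111011111010

Answer: 111011111010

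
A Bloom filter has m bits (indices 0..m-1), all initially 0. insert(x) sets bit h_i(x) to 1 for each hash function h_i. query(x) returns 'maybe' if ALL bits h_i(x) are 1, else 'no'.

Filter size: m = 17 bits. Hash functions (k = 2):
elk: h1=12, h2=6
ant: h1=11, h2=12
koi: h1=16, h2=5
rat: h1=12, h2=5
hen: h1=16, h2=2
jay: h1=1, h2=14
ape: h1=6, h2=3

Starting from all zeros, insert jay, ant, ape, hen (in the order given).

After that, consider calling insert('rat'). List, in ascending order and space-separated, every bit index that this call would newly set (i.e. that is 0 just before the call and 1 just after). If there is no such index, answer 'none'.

Answer: 5

Derivation:
Start: bits=00000000000000000
After insert 'jay': sets bits 1 14 -> bits=01000000000000100
After insert 'ant': sets bits 11 12 -> bits=01000000000110100
After insert 'ape': sets bits 3 6 -> bits=01010010000110100
After insert 'hen': sets bits 2 16 -> bits=01110010000110101
insert 'rat' would touch bits 5 12; currently bit5=0, bit12=1
Bits that are 0 among those (would change 0->1): 5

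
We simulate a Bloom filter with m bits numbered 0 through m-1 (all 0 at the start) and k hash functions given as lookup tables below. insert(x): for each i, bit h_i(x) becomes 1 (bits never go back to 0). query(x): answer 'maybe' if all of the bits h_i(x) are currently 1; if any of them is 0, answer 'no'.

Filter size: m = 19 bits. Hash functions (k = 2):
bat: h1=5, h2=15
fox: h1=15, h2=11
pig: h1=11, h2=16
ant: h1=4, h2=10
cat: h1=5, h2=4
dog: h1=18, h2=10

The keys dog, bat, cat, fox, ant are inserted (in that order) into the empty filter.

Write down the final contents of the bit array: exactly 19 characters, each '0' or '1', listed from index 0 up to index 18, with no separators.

Start: bits=0000000000000000000
After insert 'dog': sets bits 10 18 -> bits=0000000000100000001
After insert 'bat': sets bits 5 15 -> bits=0000010000100001001
After insert 'cat': sets bits 4 5 -> bits=0000110000100001001
After insert 'fox': sets bits 11 15 -> bits=0000110000110001001
After insert 'ant': sets bits 4 10 -> bits=0000110000110001001

Answer: 0000110000110001001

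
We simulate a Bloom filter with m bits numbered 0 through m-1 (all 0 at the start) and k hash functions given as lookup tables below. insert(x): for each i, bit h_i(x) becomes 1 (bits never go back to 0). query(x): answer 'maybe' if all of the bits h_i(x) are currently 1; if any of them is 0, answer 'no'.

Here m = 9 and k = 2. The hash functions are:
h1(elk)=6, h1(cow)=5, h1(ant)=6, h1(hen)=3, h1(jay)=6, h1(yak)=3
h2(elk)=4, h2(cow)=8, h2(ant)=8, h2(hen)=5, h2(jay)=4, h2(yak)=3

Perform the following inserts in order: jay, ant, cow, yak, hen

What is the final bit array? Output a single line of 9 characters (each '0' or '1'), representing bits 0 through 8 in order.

Start: bits=000000000
After insert 'jay': sets bits 4 6 -> bits=000010100
After insert 'ant': sets bits 6 8 -> bits=000010101
After insert 'cow': sets bits 5 8 -> bits=000011101
After insert 'yak': sets bits 3 -> bits=000111101
After insert 'hen': sets bits 3 5 -> bits=000111101

Answer: 000111101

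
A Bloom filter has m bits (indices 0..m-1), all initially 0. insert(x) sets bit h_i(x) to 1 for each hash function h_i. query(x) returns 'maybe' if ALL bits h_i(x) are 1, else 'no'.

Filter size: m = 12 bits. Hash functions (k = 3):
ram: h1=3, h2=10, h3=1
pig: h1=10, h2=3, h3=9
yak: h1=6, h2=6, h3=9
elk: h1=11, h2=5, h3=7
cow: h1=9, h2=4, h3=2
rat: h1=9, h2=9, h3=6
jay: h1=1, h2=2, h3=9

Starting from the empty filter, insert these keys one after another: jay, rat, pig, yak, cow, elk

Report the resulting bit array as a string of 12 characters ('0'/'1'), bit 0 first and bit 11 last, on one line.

Start: bits=000000000000
After insert 'jay': sets bits 1 2 9 -> bits=011000000100
After insert 'rat': sets bits 6 9 -> bits=011000100100
After insert 'pig': sets bits 3 9 10 -> bits=011100100110
After insert 'yak': sets bits 6 9 -> bits=011100100110
After insert 'cow': sets bits 2 4 9 -> bits=011110100110
After insert 'elk': sets bits 5 7 11 -> bits=011111110111

Answer: 011111110111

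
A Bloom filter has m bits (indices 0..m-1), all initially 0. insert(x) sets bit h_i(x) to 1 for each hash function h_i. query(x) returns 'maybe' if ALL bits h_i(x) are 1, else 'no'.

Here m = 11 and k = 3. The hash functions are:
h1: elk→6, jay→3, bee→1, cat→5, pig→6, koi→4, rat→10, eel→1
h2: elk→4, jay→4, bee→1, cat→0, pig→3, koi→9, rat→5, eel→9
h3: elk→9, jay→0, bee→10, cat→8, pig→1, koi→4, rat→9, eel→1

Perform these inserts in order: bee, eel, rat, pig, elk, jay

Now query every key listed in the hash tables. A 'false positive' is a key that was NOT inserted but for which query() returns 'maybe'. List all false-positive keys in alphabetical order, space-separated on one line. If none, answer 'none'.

Answer: koi

Derivation:
Start: bits=00000000000
After insert 'bee': sets bits 1 10 -> bits=01000000001
After insert 'eel': sets bits 1 9 -> bits=01000000011
After insert 'rat': sets bits 5 9 10 -> bits=01000100011
After insert 'pig': sets bits 1 3 6 -> bits=01010110011
After insert 'elk': sets bits 4 6 9 -> bits=01011110011
After insert 'jay': sets bits 0 3 4 -> bits=11011110011
Not inserted: cat koi — query each against bits=11011110011:
query cat: checks bit0=1, bit5=1, bit8=0 (has a 0) -> no => not a false positive
query koi: checks bit4=1, bit9=1 (all 1) -> maybe => FALSE POSITIVE
False positives (alphabetical): koi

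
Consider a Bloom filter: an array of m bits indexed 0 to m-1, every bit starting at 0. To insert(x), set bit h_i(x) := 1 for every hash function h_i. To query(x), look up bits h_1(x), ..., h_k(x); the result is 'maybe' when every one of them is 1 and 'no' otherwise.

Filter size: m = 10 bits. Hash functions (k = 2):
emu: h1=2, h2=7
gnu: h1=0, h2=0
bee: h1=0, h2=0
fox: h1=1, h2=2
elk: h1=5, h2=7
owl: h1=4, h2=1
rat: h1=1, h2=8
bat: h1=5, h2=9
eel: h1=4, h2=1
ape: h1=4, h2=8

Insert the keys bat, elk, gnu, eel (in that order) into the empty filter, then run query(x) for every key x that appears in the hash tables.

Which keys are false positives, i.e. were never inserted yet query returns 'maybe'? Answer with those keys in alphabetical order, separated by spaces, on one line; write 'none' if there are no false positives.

Answer: bee owl

Derivation:
Start: bits=0000000000
After insert 'bat': sets bits 5 9 -> bits=0000010001
After insert 'elk': sets bits 5 7 -> bits=0000010101
After insert 'gnu': sets bits 0 -> bits=1000010101
After insert 'eel': sets bits 1 4 -> bits=1100110101
Not inserted: ape bee emu fox owl rat — query each against bits=1100110101:
query ape: checks bit4=1, bit8=0 (has a 0) -> no => not a false positive
query bee: checks bit0=1 (all 1) -> maybe => FALSE POSITIVE
query emu: checks bit2=0, bit7=1 (has a 0) -> no => not a false positive
query fox: checks bit1=1, bit2=0 (has a 0) -> no => not a false positive
query owl: checks bit1=1, bit4=1 (all 1) -> maybe => FALSE POSITIVE
query rat: checks bit1=1, bit8=0 (has a 0) -> no => not a false positive
False positives (alphabetical): bee owl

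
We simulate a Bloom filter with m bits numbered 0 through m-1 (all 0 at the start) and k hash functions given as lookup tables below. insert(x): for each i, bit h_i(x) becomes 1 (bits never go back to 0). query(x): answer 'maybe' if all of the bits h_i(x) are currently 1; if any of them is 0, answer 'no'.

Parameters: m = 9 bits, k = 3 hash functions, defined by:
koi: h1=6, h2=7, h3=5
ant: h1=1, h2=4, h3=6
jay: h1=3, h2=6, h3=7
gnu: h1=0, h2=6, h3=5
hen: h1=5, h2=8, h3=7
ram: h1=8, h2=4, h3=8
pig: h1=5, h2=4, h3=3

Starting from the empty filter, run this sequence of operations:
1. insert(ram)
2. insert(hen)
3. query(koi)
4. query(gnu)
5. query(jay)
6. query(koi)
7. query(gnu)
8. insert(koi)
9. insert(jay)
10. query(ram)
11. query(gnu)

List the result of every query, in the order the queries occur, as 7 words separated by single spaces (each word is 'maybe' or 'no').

Start: bits=000000000
Op 1: insert ram -> sets bits 4 8 -> bits=000010001
Op 2: insert hen -> sets bits 5 7 8 -> bits=000011011
Op 3: query koi -> checks bit5=1, bit6=0, bit7=1 (has a 0) -> no
Op 4: query gnu -> checks bit0=0, bit5=1, bit6=0 (has a 0) -> no
Op 5: query jay -> checks bit3=0, bit6=0, bit7=1 (has a 0) -> no
Op 6: query koi -> checks bit5=1, bit6=0, bit7=1 (has a 0) -> no
Op 7: query gnu -> checks bit0=0, bit5=1, bit6=0 (has a 0) -> no
Op 8: insert koi -> sets bits 5 6 7 -> bits=000011111
Op 9: insert jay -> sets bits 3 6 7 -> bits=000111111
Op 10: query ram -> checks bit4=1, bit8=1 (all 1) -> maybe
Op 11: query gnu -> checks bit0=0, bit5=1, bit6=1 (has a 0) -> no
Query results in order: no no no no no maybe no

Answer: no no no no no maybe no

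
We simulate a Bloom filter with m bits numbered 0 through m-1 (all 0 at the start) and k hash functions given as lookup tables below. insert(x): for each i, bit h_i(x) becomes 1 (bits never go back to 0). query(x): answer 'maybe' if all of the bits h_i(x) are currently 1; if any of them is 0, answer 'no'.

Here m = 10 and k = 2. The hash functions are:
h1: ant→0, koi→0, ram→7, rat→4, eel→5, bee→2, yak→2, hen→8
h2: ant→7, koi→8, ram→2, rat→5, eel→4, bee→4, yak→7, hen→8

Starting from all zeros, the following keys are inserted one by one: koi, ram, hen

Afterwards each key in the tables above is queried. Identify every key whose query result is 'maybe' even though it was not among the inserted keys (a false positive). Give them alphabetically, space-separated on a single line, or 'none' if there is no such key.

Start: bits=0000000000
After insert 'koi': sets bits 0 8 -> bits=1000000010
After insert 'ram': sets bits 2 7 -> bits=1010000110
After insert 'hen': sets bits 8 -> bits=1010000110
Not inserted: ant bee eel rat yak — query each against bits=1010000110:
query ant: checks bit0=1, bit7=1 (all 1) -> maybe => FALSE POSITIVE
query bee: checks bit2=1, bit4=0 (has a 0) -> no => not a false positive
query eel: checks bit4=0, bit5=0 (has a 0) -> no => not a false positive
query rat: checks bit4=0, bit5=0 (has a 0) -> no => not a false positive
query yak: checks bit2=1, bit7=1 (all 1) -> maybe => FALSE POSITIVE
False positives (alphabetical): ant yak

Answer: ant yak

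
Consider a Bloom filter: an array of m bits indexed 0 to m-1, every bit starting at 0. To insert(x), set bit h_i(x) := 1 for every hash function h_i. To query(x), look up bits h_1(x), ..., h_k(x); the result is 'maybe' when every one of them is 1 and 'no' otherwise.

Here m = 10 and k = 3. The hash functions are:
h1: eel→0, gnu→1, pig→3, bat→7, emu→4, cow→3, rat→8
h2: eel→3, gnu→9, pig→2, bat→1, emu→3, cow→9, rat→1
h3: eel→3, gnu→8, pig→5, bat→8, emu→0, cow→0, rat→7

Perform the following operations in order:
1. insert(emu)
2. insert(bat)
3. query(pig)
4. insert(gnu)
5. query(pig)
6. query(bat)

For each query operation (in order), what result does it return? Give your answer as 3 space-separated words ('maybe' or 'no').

Start: bits=0000000000
Op 1: insert emu -> sets bits 0 3 4 -> bits=1001100000
Op 2: insert bat -> sets bits 1 7 8 -> bits=1101100110
Op 3: query pig -> checks bit2=0, bit3=1, bit5=0 (has a 0) -> no
Op 4: insert gnu -> sets bits 1 8 9 -> bits=1101100111
Op 5: query pig -> checks bit2=0, bit3=1, bit5=0 (has a 0) -> no
Op 6: query bat -> checks bit1=1, bit7=1, bit8=1 (all 1) -> maybe
Query results in order: no no maybe

Answer: no no maybe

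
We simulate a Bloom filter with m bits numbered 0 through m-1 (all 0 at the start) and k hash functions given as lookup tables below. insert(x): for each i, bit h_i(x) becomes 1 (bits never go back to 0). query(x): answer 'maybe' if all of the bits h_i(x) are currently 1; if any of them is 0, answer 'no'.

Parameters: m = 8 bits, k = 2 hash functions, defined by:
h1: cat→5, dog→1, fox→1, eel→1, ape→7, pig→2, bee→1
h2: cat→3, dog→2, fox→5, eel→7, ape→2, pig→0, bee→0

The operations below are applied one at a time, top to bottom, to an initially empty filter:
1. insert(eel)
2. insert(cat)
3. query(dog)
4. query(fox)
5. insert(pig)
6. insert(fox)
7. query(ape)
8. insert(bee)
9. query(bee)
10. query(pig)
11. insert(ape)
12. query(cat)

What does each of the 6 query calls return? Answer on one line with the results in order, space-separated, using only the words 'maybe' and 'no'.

Answer: no maybe maybe maybe maybe maybe

Derivation:
Start: bits=00000000
Op 1: insert eel -> sets bits 1 7 -> bits=01000001
Op 2: insert cat -> sets bits 3 5 -> bits=01010101
Op 3: query dog -> checks bit1=1, bit2=0 (has a 0) -> no
Op 4: query fox -> checks bit1=1, bit5=1 (all 1) -> maybe
Op 5: insert pig -> sets bits 0 2 -> bits=11110101
Op 6: insert fox -> sets bits 1 5 -> bits=11110101
Op 7: query ape -> checks bit2=1, bit7=1 (all 1) -> maybe
Op 8: insert bee -> sets bits 0 1 -> bits=11110101
Op 9: query bee -> checks bit0=1, bit1=1 (all 1) -> maybe
Op 10: query pig -> checks bit0=1, bit2=1 (all 1) -> maybe
Op 11: insert ape -> sets bits 2 7 -> bits=11110101
Op 12: query cat -> checks bit3=1, bit5=1 (all 1) -> maybe
Query results in order: no maybe maybe maybe maybe maybe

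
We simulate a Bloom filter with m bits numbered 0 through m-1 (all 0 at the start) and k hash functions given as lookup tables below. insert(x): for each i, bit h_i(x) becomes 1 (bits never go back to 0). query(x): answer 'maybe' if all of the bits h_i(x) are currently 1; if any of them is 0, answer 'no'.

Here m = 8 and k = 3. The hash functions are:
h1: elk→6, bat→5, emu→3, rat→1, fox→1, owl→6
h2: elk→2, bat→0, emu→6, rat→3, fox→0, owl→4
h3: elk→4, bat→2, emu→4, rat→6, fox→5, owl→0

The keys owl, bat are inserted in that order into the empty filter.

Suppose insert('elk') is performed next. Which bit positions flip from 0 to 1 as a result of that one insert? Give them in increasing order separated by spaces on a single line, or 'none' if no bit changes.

Answer: none

Derivation:
Start: bits=00000000
After insert 'owl': sets bits 0 4 6 -> bits=10001010
After insert 'bat': sets bits 0 2 5 -> bits=10101110
insert 'elk' would touch bits 2 4 6; currently bit2=1, bit4=1, bit6=1
Bits that are 0 among those (would change 0->1): none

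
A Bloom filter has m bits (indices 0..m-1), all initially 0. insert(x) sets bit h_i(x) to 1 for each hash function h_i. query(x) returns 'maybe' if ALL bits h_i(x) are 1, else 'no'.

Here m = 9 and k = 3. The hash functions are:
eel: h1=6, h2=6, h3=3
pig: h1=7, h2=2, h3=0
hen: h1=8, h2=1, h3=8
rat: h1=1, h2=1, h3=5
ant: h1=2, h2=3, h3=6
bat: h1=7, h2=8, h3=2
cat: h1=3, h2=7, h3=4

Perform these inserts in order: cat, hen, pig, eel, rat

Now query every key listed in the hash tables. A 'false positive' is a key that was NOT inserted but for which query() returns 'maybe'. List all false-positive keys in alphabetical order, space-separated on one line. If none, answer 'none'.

Answer: ant bat

Derivation:
Start: bits=000000000
After insert 'cat': sets bits 3 4 7 -> bits=000110010
After insert 'hen': sets bits 1 8 -> bits=010110011
After insert 'pig': sets bits 0 2 7 -> bits=111110011
After insert 'eel': sets bits 3 6 -> bits=111110111
After insert 'rat': sets bits 1 5 -> bits=111111111
Not inserted: ant bat — query each against bits=111111111:
query ant: checks bit2=1, bit3=1, bit6=1 (all 1) -> maybe => FALSE POSITIVE
query bat: checks bit2=1, bit7=1, bit8=1 (all 1) -> maybe => FALSE POSITIVE
False positives (alphabetical): ant bat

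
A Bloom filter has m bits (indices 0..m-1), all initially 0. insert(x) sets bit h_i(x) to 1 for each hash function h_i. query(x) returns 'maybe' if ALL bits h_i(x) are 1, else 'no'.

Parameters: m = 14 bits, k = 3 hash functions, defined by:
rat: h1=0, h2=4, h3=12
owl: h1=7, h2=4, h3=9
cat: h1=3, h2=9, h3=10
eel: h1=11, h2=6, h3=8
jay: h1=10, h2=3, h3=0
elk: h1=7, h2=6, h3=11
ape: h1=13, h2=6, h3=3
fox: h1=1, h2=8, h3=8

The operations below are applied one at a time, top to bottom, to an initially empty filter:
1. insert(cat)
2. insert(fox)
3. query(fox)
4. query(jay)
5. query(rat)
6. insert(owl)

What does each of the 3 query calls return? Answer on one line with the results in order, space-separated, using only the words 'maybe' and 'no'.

Start: bits=00000000000000
Op 1: insert cat -> sets bits 3 9 10 -> bits=00010000011000
Op 2: insert fox -> sets bits 1 8 -> bits=01010000111000
Op 3: query fox -> checks bit1=1, bit8=1 (all 1) -> maybe
Op 4: query jay -> checks bit0=0, bit3=1, bit10=1 (has a 0) -> no
Op 5: query rat -> checks bit0=0, bit4=0, bit12=0 (has a 0) -> no
Op 6: insert owl -> sets bits 4 7 9 -> bits=01011001111000
Query results in order: maybe no no

Answer: maybe no no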